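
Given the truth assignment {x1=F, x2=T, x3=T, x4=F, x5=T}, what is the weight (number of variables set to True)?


The weight is the number of variables assigned True.
True variables: x2, x3, x5.
Weight = 3.

3


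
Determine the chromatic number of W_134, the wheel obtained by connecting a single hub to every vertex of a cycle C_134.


W_134 consists of the cycle C_134 together with a hub vertex adjacent to every cycle vertex.
The cycle C_134 needs 2 colors (even cycle -> 2).
The hub is adjacent to every cycle vertex, so it must receive a new color distinct from all of them.
Chromatic number = 2 + 1 = 3.

3


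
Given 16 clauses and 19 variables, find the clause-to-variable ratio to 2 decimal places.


Clause-to-variable ratio = clauses / variables.
16 / 19 = 0.84.

0.84


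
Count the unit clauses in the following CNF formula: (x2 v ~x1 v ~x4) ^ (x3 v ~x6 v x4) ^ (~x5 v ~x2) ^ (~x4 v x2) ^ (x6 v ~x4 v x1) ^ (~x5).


A unit clause contains exactly one literal.
Unit clauses found: (~x5).
Count = 1.

1


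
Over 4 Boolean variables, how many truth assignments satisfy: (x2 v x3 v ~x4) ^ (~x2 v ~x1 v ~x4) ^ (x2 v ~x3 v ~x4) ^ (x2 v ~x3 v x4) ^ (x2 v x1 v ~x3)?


Enumerate all 16 truth assignments over 4 variables.
Test each against every clause.
Satisfying assignments found: 8.

8


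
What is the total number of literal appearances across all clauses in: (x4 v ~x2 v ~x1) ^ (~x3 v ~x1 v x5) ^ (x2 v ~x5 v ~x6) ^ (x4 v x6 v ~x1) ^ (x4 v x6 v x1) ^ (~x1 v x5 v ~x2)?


Clause lengths: 3, 3, 3, 3, 3, 3.
Sum = 3 + 3 + 3 + 3 + 3 + 3 = 18.

18


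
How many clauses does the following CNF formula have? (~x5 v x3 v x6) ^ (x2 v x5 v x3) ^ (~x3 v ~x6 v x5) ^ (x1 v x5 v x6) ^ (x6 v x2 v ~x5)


Each group enclosed in parentheses joined by ^ is one clause.
Counting the conjuncts: 5 clauses.

5


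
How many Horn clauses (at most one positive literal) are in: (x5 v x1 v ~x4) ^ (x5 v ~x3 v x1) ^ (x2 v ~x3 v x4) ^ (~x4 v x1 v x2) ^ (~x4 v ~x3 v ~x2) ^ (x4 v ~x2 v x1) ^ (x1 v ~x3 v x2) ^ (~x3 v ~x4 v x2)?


A Horn clause has at most one positive literal.
Clause 1: 2 positive lit(s) -> not Horn
Clause 2: 2 positive lit(s) -> not Horn
Clause 3: 2 positive lit(s) -> not Horn
Clause 4: 2 positive lit(s) -> not Horn
Clause 5: 0 positive lit(s) -> Horn
Clause 6: 2 positive lit(s) -> not Horn
Clause 7: 2 positive lit(s) -> not Horn
Clause 8: 1 positive lit(s) -> Horn
Total Horn clauses = 2.

2


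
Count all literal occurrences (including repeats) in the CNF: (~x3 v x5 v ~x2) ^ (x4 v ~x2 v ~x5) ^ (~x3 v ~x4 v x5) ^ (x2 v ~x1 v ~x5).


Clause lengths: 3, 3, 3, 3.
Sum = 3 + 3 + 3 + 3 = 12.

12


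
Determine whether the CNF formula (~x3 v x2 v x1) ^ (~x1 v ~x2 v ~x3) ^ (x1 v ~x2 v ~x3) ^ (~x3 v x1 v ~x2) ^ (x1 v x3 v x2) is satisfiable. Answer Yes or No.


Check all 8 possible truth assignments.
Number of satisfying assignments found: 4.
The formula is satisfiable.

Yes


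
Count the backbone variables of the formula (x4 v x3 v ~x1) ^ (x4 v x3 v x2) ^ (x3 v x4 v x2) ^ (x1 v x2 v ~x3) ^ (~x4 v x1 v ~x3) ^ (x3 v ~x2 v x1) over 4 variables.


Find all satisfying assignments: 8 model(s).
Check which variables have the same value in every model.
No variable is fixed across all models.
Backbone size = 0.

0


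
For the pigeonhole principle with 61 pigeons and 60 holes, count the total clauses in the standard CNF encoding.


The PHP encoding has two parts:
1) At-least-one-hole clauses: 61 (one per pigeon, each with 60 literals).
2) At-most-one-pigeon-per-hole clauses: 60 holes * C(61,2) = 60 * 1830 = 109800.
Total clauses = 61 + 109800 = 109861.

109861


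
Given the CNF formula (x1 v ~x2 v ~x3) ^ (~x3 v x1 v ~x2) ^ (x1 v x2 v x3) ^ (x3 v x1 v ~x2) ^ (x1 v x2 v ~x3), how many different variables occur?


Identify each distinct variable in the formula.
Variables found: x1, x2, x3.
Total distinct variables = 3.

3


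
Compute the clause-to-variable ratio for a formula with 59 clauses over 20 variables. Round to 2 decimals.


Clause-to-variable ratio = clauses / variables.
59 / 20 = 2.95.

2.95


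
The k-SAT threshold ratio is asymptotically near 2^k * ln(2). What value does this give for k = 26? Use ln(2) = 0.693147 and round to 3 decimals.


Using the asymptotic formula: threshold ~ 2^k * ln(2).
2^26 = 67108864.
67108864 * 0.693147 = 46516307.755.

46516307.755


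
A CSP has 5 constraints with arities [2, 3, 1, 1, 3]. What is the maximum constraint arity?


The arities are: 2, 3, 1, 1, 3.
Scan for the maximum value.
Maximum arity = 3.

3


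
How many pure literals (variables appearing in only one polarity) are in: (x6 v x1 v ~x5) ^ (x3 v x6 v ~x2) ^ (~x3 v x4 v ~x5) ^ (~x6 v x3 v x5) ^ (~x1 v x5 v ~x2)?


A pure literal appears in only one polarity across all clauses.
Pure literals: x2 (negative only), x4 (positive only).
Count = 2.

2


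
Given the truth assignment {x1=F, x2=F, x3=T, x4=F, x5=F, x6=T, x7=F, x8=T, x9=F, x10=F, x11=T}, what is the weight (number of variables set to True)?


The weight is the number of variables assigned True.
True variables: x3, x6, x8, x11.
Weight = 4.

4


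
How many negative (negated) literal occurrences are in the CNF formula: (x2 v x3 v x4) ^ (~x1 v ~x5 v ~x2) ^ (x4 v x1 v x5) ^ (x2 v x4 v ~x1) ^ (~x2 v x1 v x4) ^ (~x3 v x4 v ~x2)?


Scan each clause for negated literals.
Clause 1: 0 negative; Clause 2: 3 negative; Clause 3: 0 negative; Clause 4: 1 negative; Clause 5: 1 negative; Clause 6: 2 negative.
Total negative literal occurrences = 7.

7


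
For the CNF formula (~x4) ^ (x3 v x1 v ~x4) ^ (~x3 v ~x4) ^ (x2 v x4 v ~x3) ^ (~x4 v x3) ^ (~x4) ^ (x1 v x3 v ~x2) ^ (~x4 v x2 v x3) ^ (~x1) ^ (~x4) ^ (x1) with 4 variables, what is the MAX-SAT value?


Enumerate all 16 truth assignments.
For each, count how many of the 11 clauses are satisfied.
The formula is not fully satisfiable, so the maximum is below 11.
Maximum simultaneously satisfiable clauses = 10.

10


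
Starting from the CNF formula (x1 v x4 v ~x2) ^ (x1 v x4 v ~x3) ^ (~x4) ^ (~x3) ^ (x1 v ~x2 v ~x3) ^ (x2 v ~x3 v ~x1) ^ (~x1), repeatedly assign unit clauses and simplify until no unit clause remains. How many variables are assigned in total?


Unit propagation repeatedly assigns the literal in any unit clause, then simplifies.
Assignments in order: x4 = F, x3 = F, x1 = F, x2 = F.
No further unit clauses remain.
Total variables assigned = 4.

4


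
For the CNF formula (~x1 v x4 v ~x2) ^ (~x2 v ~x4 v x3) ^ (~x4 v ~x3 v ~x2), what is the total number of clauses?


Each group enclosed in parentheses joined by ^ is one clause.
Counting the conjuncts: 3 clauses.

3


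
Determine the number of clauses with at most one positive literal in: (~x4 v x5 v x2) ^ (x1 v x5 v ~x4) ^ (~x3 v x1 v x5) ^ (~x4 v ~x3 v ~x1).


A Horn clause has at most one positive literal.
Clause 1: 2 positive lit(s) -> not Horn
Clause 2: 2 positive lit(s) -> not Horn
Clause 3: 2 positive lit(s) -> not Horn
Clause 4: 0 positive lit(s) -> Horn
Total Horn clauses = 1.

1


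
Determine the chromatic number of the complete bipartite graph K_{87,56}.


K_{87,56} is bipartite by definition: the two parts are independent sets, with every edge crossing between them.
Color all vertices in one part with color 1 and all vertices in the other part with color 2.
Since the graph has at least one edge, one color does not suffice.
Chromatic number = 2.

2


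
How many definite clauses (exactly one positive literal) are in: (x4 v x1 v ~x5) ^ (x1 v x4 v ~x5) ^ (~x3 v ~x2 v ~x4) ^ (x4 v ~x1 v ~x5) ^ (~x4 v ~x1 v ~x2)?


A definite clause has exactly one positive literal.
Clause 1: 2 positive -> not definite
Clause 2: 2 positive -> not definite
Clause 3: 0 positive -> not definite
Clause 4: 1 positive -> definite
Clause 5: 0 positive -> not definite
Definite clause count = 1.

1


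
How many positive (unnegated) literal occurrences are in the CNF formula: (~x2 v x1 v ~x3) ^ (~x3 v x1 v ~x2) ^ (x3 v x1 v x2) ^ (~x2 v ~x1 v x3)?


Scan each clause for unnegated literals.
Clause 1: 1 positive; Clause 2: 1 positive; Clause 3: 3 positive; Clause 4: 1 positive.
Total positive literal occurrences = 6.

6


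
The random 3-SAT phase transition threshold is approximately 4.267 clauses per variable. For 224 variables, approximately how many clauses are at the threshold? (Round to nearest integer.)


The 3-SAT phase transition occurs at approximately 4.267 clauses per variable.
m = 4.267 * 224 = 955.808.
Rounded to nearest integer: 956.

956


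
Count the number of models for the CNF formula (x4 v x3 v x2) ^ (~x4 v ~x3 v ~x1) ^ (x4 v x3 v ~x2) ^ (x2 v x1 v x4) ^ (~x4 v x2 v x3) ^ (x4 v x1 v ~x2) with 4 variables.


Enumerate all 16 truth assignments over 4 variables.
Test each against every clause.
Satisfying assignments found: 6.

6


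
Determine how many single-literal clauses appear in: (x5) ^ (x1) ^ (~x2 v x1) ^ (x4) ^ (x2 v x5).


A unit clause contains exactly one literal.
Unit clauses found: (x5), (x1), (x4).
Count = 3.

3


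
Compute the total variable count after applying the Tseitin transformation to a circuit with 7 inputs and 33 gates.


The Tseitin transformation introduces one auxiliary variable per gate.
Total variables = inputs + gates = 7 + 33 = 40.

40


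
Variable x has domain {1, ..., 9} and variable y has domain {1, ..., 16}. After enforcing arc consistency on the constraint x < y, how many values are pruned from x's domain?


For the constraint x < y, x needs a supporting value in y's domain.
x can be at most 15 (one less than y's maximum).
Valid x values from domain: 9 out of 9.
Pruned = 9 - 9 = 0.

0


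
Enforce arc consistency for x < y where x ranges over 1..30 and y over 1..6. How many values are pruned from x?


For the constraint x < y, x needs a supporting value in y's domain.
x can be at most 5 (one less than y's maximum).
Valid x values from domain: 5 out of 30.
Pruned = 30 - 5 = 25.

25


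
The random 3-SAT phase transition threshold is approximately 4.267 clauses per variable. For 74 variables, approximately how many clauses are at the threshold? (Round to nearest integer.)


The 3-SAT phase transition occurs at approximately 4.267 clauses per variable.
m = 4.267 * 74 = 315.758.
Rounded to nearest integer: 316.

316


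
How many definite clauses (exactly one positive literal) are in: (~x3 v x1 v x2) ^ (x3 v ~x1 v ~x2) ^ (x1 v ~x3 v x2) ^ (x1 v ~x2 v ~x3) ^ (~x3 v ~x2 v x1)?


A definite clause has exactly one positive literal.
Clause 1: 2 positive -> not definite
Clause 2: 1 positive -> definite
Clause 3: 2 positive -> not definite
Clause 4: 1 positive -> definite
Clause 5: 1 positive -> definite
Definite clause count = 3.

3


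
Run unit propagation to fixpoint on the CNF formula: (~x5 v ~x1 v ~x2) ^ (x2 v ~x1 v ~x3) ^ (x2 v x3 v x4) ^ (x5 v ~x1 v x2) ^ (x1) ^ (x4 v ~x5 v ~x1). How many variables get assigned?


Unit propagation repeatedly assigns the literal in any unit clause, then simplifies.
Assignments in order: x1 = T.
No further unit clauses remain.
Total variables assigned = 1.

1


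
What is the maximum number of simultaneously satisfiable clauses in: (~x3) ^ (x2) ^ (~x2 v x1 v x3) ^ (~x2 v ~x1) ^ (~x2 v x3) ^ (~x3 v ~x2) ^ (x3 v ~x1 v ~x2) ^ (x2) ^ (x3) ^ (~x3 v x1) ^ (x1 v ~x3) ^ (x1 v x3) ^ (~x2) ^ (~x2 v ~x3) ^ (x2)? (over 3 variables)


Enumerate all 8 truth assignments.
For each, count how many of the 15 clauses are satisfied.
The formula is not fully satisfiable, so the maximum is below 15.
Maximum simultaneously satisfiable clauses = 11.

11


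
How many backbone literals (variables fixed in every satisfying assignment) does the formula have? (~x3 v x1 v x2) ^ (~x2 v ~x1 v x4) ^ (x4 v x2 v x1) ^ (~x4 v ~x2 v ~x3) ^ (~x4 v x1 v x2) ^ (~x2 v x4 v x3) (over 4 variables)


Find all satisfying assignments: 7 model(s).
Check which variables have the same value in every model.
No variable is fixed across all models.
Backbone size = 0.

0


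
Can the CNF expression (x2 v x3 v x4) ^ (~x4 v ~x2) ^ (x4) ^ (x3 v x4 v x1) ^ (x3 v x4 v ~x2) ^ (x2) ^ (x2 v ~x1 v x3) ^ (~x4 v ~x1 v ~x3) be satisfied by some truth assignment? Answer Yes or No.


Check all 16 possible truth assignments.
Number of satisfying assignments found: 0.
The formula is unsatisfiable.

No


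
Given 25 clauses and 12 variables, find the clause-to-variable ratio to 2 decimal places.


Clause-to-variable ratio = clauses / variables.
25 / 12 = 2.08.

2.08


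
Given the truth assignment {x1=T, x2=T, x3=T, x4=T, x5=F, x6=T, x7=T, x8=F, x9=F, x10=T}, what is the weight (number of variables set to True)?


The weight is the number of variables assigned True.
True variables: x1, x2, x3, x4, x6, x7, x10.
Weight = 7.

7


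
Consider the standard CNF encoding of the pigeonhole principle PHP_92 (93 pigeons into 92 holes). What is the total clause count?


The PHP encoding has two parts:
1) At-least-one-hole clauses: 93 (one per pigeon, each with 92 literals).
2) At-most-one-pigeon-per-hole clauses: 92 holes * C(93,2) = 92 * 4278 = 393576.
Total clauses = 93 + 393576 = 393669.

393669


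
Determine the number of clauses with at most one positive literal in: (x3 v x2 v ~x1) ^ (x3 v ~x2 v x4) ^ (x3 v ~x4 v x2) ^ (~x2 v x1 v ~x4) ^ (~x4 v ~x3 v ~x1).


A Horn clause has at most one positive literal.
Clause 1: 2 positive lit(s) -> not Horn
Clause 2: 2 positive lit(s) -> not Horn
Clause 3: 2 positive lit(s) -> not Horn
Clause 4: 1 positive lit(s) -> Horn
Clause 5: 0 positive lit(s) -> Horn
Total Horn clauses = 2.

2


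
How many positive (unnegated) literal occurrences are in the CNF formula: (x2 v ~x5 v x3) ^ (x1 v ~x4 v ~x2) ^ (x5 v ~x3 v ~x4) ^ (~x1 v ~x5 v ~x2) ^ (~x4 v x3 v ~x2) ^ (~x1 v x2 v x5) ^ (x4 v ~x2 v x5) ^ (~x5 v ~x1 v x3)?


Scan each clause for unnegated literals.
Clause 1: 2 positive; Clause 2: 1 positive; Clause 3: 1 positive; Clause 4: 0 positive; Clause 5: 1 positive; Clause 6: 2 positive; Clause 7: 2 positive; Clause 8: 1 positive.
Total positive literal occurrences = 10.

10


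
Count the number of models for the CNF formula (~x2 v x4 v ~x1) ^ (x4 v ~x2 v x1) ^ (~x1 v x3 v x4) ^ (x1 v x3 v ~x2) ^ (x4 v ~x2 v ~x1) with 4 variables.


Enumerate all 16 truth assignments over 4 variables.
Test each against every clause.
Satisfying assignments found: 10.

10


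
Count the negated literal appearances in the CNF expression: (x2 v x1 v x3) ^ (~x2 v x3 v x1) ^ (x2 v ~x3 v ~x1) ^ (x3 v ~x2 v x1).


Scan each clause for negated literals.
Clause 1: 0 negative; Clause 2: 1 negative; Clause 3: 2 negative; Clause 4: 1 negative.
Total negative literal occurrences = 4.

4


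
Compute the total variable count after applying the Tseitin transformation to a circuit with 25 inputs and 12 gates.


The Tseitin transformation introduces one auxiliary variable per gate.
Total variables = inputs + gates = 25 + 12 = 37.

37


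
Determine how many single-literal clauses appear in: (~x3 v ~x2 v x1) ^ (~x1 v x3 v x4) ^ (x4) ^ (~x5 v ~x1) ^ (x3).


A unit clause contains exactly one literal.
Unit clauses found: (x4), (x3).
Count = 2.

2


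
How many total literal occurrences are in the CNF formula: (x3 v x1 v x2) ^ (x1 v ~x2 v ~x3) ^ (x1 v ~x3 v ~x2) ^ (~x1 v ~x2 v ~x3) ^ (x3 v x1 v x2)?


Clause lengths: 3, 3, 3, 3, 3.
Sum = 3 + 3 + 3 + 3 + 3 = 15.

15


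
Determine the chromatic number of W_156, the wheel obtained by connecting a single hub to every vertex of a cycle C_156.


W_156 consists of the cycle C_156 together with a hub vertex adjacent to every cycle vertex.
The cycle C_156 needs 2 colors (even cycle -> 2).
The hub is adjacent to every cycle vertex, so it must receive a new color distinct from all of them.
Chromatic number = 2 + 1 = 3.

3


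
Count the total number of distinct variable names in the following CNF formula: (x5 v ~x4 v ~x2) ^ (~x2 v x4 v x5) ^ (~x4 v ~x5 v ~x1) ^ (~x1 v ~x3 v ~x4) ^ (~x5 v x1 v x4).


Identify each distinct variable in the formula.
Variables found: x1, x2, x3, x4, x5.
Total distinct variables = 5.

5


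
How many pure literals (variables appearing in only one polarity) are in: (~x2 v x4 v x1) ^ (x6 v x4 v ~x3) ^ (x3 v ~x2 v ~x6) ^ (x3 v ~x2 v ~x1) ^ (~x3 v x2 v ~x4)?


A pure literal appears in only one polarity across all clauses.
No pure literals found.
Count = 0.

0


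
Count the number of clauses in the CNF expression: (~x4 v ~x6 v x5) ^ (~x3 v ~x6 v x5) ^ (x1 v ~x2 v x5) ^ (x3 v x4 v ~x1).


Each group enclosed in parentheses joined by ^ is one clause.
Counting the conjuncts: 4 clauses.

4


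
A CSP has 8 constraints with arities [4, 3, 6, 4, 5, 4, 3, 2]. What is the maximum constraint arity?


The arities are: 4, 3, 6, 4, 5, 4, 3, 2.
Scan for the maximum value.
Maximum arity = 6.

6


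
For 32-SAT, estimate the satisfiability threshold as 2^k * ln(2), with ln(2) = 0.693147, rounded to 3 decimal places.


Using the asymptotic formula: threshold ~ 2^k * ln(2).
2^32 = 4294967296.
4294967296 * 0.693147 = 2977043696.321.

2977043696.321


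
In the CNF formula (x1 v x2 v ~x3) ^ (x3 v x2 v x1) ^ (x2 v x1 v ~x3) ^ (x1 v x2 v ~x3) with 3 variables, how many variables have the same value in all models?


Find all satisfying assignments: 6 model(s).
Check which variables have the same value in every model.
No variable is fixed across all models.
Backbone size = 0.

0


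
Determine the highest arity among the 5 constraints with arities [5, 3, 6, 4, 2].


The arities are: 5, 3, 6, 4, 2.
Scan for the maximum value.
Maximum arity = 6.

6


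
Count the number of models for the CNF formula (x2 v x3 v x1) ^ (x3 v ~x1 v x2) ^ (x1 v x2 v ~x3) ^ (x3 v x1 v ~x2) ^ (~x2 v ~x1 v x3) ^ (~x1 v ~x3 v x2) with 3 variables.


Enumerate all 8 truth assignments over 3 variables.
Test each against every clause.
Satisfying assignments found: 2.

2


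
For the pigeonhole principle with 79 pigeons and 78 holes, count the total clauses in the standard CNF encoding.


The PHP encoding has two parts:
1) At-least-one-hole clauses: 79 (one per pigeon, each with 78 literals).
2) At-most-one-pigeon-per-hole clauses: 78 holes * C(79,2) = 78 * 3081 = 240318.
Total clauses = 79 + 240318 = 240397.

240397


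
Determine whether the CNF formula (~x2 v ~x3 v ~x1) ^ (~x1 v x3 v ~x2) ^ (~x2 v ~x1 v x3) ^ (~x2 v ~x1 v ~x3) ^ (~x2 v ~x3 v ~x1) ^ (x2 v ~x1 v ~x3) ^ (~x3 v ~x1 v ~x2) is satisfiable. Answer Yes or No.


Check all 8 possible truth assignments.
Number of satisfying assignments found: 5.
The formula is satisfiable.

Yes


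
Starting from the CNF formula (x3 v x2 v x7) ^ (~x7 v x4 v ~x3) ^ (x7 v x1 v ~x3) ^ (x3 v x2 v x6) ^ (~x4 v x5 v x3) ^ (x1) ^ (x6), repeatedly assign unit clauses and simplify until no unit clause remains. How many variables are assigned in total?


Unit propagation repeatedly assigns the literal in any unit clause, then simplifies.
Assignments in order: x1 = T, x6 = T.
No further unit clauses remain.
Total variables assigned = 2.

2


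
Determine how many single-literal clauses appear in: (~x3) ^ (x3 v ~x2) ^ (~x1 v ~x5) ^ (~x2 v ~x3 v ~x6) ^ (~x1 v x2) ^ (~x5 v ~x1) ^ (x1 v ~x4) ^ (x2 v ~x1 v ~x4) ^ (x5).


A unit clause contains exactly one literal.
Unit clauses found: (~x3), (x5).
Count = 2.

2


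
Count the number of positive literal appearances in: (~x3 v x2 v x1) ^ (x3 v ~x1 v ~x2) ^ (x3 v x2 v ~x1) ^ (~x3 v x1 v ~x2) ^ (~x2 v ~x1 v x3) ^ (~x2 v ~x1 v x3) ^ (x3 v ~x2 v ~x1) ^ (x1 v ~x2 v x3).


Scan each clause for unnegated literals.
Clause 1: 2 positive; Clause 2: 1 positive; Clause 3: 2 positive; Clause 4: 1 positive; Clause 5: 1 positive; Clause 6: 1 positive; Clause 7: 1 positive; Clause 8: 2 positive.
Total positive literal occurrences = 11.

11


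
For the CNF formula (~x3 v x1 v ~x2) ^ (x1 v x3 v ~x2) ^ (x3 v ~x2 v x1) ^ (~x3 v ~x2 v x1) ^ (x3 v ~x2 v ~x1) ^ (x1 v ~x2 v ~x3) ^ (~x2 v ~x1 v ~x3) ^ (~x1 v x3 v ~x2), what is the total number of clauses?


Each group enclosed in parentheses joined by ^ is one clause.
Counting the conjuncts: 8 clauses.

8


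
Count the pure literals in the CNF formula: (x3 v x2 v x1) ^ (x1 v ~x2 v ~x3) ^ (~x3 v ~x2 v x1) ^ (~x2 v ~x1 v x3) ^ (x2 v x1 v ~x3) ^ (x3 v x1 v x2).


A pure literal appears in only one polarity across all clauses.
No pure literals found.
Count = 0.

0


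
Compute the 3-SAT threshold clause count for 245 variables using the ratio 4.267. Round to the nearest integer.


The 3-SAT phase transition occurs at approximately 4.267 clauses per variable.
m = 4.267 * 245 = 1045.415.
Rounded to nearest integer: 1045.

1045


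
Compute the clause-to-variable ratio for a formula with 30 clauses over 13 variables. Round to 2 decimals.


Clause-to-variable ratio = clauses / variables.
30 / 13 = 2.31.

2.31


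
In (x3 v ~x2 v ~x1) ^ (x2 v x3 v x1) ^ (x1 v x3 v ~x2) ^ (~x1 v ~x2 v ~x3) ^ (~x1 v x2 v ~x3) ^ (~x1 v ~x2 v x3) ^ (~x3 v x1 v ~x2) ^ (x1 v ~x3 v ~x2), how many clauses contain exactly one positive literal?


A definite clause has exactly one positive literal.
Clause 1: 1 positive -> definite
Clause 2: 3 positive -> not definite
Clause 3: 2 positive -> not definite
Clause 4: 0 positive -> not definite
Clause 5: 1 positive -> definite
Clause 6: 1 positive -> definite
Clause 7: 1 positive -> definite
Clause 8: 1 positive -> definite
Definite clause count = 5.

5


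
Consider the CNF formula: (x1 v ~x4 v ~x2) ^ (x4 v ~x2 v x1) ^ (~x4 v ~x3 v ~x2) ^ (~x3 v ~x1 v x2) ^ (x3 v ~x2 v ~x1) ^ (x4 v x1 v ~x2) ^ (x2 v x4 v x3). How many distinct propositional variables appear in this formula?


Identify each distinct variable in the formula.
Variables found: x1, x2, x3, x4.
Total distinct variables = 4.

4


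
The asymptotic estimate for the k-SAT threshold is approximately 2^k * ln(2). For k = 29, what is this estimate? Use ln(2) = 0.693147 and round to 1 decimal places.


Using the asymptotic formula: threshold ~ 2^k * ln(2).
2^29 = 536870912.
536870912 * 0.693147 = 372130462.0.

372130462.0


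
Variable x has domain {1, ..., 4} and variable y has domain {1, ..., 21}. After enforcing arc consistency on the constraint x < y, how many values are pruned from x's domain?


For the constraint x < y, x needs a supporting value in y's domain.
x can be at most 20 (one less than y's maximum).
Valid x values from domain: 4 out of 4.
Pruned = 4 - 4 = 0.

0


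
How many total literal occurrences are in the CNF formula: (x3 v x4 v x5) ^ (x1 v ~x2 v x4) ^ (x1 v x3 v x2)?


Clause lengths: 3, 3, 3.
Sum = 3 + 3 + 3 = 9.

9


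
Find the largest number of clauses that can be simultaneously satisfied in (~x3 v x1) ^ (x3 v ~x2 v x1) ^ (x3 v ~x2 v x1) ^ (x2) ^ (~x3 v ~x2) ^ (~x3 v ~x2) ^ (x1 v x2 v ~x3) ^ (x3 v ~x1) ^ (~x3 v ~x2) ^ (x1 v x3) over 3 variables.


Enumerate all 8 truth assignments.
For each, count how many of the 10 clauses are satisfied.
The formula is not fully satisfiable, so the maximum is below 10.
Maximum simultaneously satisfiable clauses = 9.

9


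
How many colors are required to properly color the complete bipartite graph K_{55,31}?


K_{55,31} is bipartite by definition: the two parts are independent sets, with every edge crossing between them.
Color all vertices in one part with color 1 and all vertices in the other part with color 2.
Since the graph has at least one edge, one color does not suffice.
Chromatic number = 2.

2


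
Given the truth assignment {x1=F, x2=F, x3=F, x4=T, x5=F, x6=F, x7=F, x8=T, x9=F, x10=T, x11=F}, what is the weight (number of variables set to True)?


The weight is the number of variables assigned True.
True variables: x4, x8, x10.
Weight = 3.

3


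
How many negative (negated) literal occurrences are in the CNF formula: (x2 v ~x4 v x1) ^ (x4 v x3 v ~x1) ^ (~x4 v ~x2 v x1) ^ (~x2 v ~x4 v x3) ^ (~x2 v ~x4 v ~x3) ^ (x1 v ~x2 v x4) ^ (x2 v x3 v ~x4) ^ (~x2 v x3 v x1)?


Scan each clause for negated literals.
Clause 1: 1 negative; Clause 2: 1 negative; Clause 3: 2 negative; Clause 4: 2 negative; Clause 5: 3 negative; Clause 6: 1 negative; Clause 7: 1 negative; Clause 8: 1 negative.
Total negative literal occurrences = 12.

12


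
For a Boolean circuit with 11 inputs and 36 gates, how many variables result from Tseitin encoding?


The Tseitin transformation introduces one auxiliary variable per gate.
Total variables = inputs + gates = 11 + 36 = 47.

47


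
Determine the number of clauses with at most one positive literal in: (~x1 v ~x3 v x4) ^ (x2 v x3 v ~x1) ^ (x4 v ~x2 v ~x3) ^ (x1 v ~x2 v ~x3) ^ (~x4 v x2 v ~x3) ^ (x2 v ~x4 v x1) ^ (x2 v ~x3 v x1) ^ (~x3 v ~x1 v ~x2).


A Horn clause has at most one positive literal.
Clause 1: 1 positive lit(s) -> Horn
Clause 2: 2 positive lit(s) -> not Horn
Clause 3: 1 positive lit(s) -> Horn
Clause 4: 1 positive lit(s) -> Horn
Clause 5: 1 positive lit(s) -> Horn
Clause 6: 2 positive lit(s) -> not Horn
Clause 7: 2 positive lit(s) -> not Horn
Clause 8: 0 positive lit(s) -> Horn
Total Horn clauses = 5.

5


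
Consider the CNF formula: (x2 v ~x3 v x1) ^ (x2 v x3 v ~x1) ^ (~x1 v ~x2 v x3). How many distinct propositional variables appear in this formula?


Identify each distinct variable in the formula.
Variables found: x1, x2, x3.
Total distinct variables = 3.

3


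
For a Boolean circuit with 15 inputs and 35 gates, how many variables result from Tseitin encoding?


The Tseitin transformation introduces one auxiliary variable per gate.
Total variables = inputs + gates = 15 + 35 = 50.

50


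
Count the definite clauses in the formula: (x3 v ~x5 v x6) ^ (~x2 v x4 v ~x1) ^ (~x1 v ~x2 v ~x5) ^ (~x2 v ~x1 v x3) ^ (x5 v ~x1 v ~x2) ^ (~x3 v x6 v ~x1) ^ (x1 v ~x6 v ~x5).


A definite clause has exactly one positive literal.
Clause 1: 2 positive -> not definite
Clause 2: 1 positive -> definite
Clause 3: 0 positive -> not definite
Clause 4: 1 positive -> definite
Clause 5: 1 positive -> definite
Clause 6: 1 positive -> definite
Clause 7: 1 positive -> definite
Definite clause count = 5.

5


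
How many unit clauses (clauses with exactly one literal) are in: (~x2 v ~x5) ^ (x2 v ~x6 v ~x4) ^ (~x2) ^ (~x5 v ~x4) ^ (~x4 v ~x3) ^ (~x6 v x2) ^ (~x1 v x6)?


A unit clause contains exactly one literal.
Unit clauses found: (~x2).
Count = 1.

1


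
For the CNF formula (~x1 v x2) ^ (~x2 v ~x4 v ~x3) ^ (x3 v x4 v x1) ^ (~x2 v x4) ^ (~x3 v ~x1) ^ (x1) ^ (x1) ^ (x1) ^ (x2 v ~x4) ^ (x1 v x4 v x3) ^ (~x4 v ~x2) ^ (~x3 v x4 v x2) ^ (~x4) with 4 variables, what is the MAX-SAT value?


Enumerate all 16 truth assignments.
For each, count how many of the 13 clauses are satisfied.
The formula is not fully satisfiable, so the maximum is below 13.
Maximum simultaneously satisfiable clauses = 12.

12


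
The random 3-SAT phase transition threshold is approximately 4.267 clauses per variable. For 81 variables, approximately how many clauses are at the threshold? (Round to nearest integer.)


The 3-SAT phase transition occurs at approximately 4.267 clauses per variable.
m = 4.267 * 81 = 345.627.
Rounded to nearest integer: 346.

346


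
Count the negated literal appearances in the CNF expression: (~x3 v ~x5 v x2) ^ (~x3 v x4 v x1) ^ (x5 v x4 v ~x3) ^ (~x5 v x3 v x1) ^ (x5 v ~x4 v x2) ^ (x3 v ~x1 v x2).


Scan each clause for negated literals.
Clause 1: 2 negative; Clause 2: 1 negative; Clause 3: 1 negative; Clause 4: 1 negative; Clause 5: 1 negative; Clause 6: 1 negative.
Total negative literal occurrences = 7.

7


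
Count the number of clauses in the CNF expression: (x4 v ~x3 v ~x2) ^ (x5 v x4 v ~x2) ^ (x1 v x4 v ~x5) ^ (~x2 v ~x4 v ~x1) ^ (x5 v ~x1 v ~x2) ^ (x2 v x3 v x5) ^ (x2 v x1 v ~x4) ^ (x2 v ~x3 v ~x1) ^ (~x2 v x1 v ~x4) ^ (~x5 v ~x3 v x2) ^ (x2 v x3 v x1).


Each group enclosed in parentheses joined by ^ is one clause.
Counting the conjuncts: 11 clauses.

11


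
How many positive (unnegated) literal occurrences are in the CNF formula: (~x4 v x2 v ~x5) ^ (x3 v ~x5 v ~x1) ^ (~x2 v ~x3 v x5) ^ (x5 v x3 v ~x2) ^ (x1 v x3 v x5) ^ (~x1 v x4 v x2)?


Scan each clause for unnegated literals.
Clause 1: 1 positive; Clause 2: 1 positive; Clause 3: 1 positive; Clause 4: 2 positive; Clause 5: 3 positive; Clause 6: 2 positive.
Total positive literal occurrences = 10.

10


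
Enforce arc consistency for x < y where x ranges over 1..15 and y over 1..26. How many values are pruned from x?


For the constraint x < y, x needs a supporting value in y's domain.
x can be at most 25 (one less than y's maximum).
Valid x values from domain: 15 out of 15.
Pruned = 15 - 15 = 0.

0


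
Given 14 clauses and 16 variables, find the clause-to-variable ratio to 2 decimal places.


Clause-to-variable ratio = clauses / variables.
14 / 16 = 0.88.

0.88


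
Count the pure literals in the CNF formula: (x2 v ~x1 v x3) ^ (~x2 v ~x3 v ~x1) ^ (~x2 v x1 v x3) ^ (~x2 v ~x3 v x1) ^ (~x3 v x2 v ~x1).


A pure literal appears in only one polarity across all clauses.
No pure literals found.
Count = 0.

0


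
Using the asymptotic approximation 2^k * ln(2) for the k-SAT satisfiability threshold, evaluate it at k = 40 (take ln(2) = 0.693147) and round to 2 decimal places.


Using the asymptotic formula: threshold ~ 2^k * ln(2).
2^40 = 1099511627776.
1099511627776 * 0.693147 = 762123186258.05.

762123186258.05


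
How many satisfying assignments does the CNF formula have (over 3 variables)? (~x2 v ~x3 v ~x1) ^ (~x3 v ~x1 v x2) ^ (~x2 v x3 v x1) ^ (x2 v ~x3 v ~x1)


Enumerate all 8 truth assignments over 3 variables.
Test each against every clause.
Satisfying assignments found: 5.

5


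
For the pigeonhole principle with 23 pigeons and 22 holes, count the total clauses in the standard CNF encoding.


The PHP encoding has two parts:
1) At-least-one-hole clauses: 23 (one per pigeon, each with 22 literals).
2) At-most-one-pigeon-per-hole clauses: 22 holes * C(23,2) = 22 * 253 = 5566.
Total clauses = 23 + 5566 = 5589.

5589


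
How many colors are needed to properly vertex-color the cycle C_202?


A cycle on an even number of vertices is bipartite: alternate two colors around the cycle.
Since 202 is even, two colors suffice, and at least two are needed because the graph has edges.
Chromatic number = 2.

2


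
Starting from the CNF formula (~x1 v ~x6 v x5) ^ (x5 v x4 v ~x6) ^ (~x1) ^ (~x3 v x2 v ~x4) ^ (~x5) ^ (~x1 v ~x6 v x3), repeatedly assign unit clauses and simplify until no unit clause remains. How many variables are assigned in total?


Unit propagation repeatedly assigns the literal in any unit clause, then simplifies.
Assignments in order: x1 = F, x5 = F.
No further unit clauses remain.
Total variables assigned = 2.

2


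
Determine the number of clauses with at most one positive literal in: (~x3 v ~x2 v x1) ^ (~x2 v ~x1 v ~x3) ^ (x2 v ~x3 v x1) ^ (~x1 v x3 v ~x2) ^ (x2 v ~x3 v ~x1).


A Horn clause has at most one positive literal.
Clause 1: 1 positive lit(s) -> Horn
Clause 2: 0 positive lit(s) -> Horn
Clause 3: 2 positive lit(s) -> not Horn
Clause 4: 1 positive lit(s) -> Horn
Clause 5: 1 positive lit(s) -> Horn
Total Horn clauses = 4.

4


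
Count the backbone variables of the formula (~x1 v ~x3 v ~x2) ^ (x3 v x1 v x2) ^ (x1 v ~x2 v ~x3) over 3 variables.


Find all satisfying assignments: 5 model(s).
Check which variables have the same value in every model.
No variable is fixed across all models.
Backbone size = 0.

0


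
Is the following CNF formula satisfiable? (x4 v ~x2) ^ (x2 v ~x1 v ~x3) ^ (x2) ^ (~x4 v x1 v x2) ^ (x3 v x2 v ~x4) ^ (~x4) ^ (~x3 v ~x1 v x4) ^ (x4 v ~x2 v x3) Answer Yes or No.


Check all 16 possible truth assignments.
Number of satisfying assignments found: 0.
The formula is unsatisfiable.

No


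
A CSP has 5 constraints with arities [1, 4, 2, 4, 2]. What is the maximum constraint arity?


The arities are: 1, 4, 2, 4, 2.
Scan for the maximum value.
Maximum arity = 4.

4


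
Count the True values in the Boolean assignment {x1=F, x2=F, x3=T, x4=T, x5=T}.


The weight is the number of variables assigned True.
True variables: x3, x4, x5.
Weight = 3.

3


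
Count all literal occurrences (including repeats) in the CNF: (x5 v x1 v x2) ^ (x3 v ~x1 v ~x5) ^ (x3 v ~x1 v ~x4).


Clause lengths: 3, 3, 3.
Sum = 3 + 3 + 3 = 9.

9


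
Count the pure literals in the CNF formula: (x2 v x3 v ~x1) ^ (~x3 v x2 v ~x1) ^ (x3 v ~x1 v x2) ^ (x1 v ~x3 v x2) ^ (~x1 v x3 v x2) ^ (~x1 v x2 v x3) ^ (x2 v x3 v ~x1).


A pure literal appears in only one polarity across all clauses.
Pure literals: x2 (positive only).
Count = 1.

1


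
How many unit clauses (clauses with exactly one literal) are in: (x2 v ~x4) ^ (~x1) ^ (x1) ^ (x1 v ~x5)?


A unit clause contains exactly one literal.
Unit clauses found: (~x1), (x1).
Count = 2.

2


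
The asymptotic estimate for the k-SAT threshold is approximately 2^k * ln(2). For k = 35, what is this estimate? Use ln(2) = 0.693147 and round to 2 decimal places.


Using the asymptotic formula: threshold ~ 2^k * ln(2).
2^35 = 34359738368.
34359738368 * 0.693147 = 23816349570.56.

23816349570.56


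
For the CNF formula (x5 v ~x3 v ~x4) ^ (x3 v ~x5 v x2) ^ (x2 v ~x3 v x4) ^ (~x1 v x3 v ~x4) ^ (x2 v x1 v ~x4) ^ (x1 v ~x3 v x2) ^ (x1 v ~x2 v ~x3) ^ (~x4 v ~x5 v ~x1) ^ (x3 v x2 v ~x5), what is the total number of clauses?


Each group enclosed in parentheses joined by ^ is one clause.
Counting the conjuncts: 9 clauses.

9


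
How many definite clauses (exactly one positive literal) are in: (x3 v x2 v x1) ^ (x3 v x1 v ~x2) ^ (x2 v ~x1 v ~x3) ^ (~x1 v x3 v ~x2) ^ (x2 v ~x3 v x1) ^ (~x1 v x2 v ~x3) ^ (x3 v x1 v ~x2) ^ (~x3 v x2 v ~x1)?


A definite clause has exactly one positive literal.
Clause 1: 3 positive -> not definite
Clause 2: 2 positive -> not definite
Clause 3: 1 positive -> definite
Clause 4: 1 positive -> definite
Clause 5: 2 positive -> not definite
Clause 6: 1 positive -> definite
Clause 7: 2 positive -> not definite
Clause 8: 1 positive -> definite
Definite clause count = 4.

4


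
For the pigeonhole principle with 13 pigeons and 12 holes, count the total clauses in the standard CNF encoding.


The PHP encoding has two parts:
1) At-least-one-hole clauses: 13 (one per pigeon, each with 12 literals).
2) At-most-one-pigeon-per-hole clauses: 12 holes * C(13,2) = 12 * 78 = 936.
Total clauses = 13 + 936 = 949.

949


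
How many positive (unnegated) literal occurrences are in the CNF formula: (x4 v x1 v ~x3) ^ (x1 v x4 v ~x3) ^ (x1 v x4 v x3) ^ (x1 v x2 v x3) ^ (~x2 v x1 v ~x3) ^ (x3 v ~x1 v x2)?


Scan each clause for unnegated literals.
Clause 1: 2 positive; Clause 2: 2 positive; Clause 3: 3 positive; Clause 4: 3 positive; Clause 5: 1 positive; Clause 6: 2 positive.
Total positive literal occurrences = 13.

13


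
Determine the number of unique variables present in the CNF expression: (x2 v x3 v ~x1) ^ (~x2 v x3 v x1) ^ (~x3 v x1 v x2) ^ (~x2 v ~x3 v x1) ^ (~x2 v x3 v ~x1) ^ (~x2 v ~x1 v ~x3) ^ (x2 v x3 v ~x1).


Identify each distinct variable in the formula.
Variables found: x1, x2, x3.
Total distinct variables = 3.

3


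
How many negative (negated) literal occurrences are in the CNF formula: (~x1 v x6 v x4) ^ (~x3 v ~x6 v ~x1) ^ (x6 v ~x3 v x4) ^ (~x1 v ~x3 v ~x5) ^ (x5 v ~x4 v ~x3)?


Scan each clause for negated literals.
Clause 1: 1 negative; Clause 2: 3 negative; Clause 3: 1 negative; Clause 4: 3 negative; Clause 5: 2 negative.
Total negative literal occurrences = 10.

10


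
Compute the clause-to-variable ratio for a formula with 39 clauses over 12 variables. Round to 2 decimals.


Clause-to-variable ratio = clauses / variables.
39 / 12 = 3.25.

3.25


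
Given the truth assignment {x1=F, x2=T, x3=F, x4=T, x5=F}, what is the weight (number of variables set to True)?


The weight is the number of variables assigned True.
True variables: x2, x4.
Weight = 2.

2


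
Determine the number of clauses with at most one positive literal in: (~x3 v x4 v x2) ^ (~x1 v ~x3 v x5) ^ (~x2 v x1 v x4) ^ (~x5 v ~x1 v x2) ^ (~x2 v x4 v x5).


A Horn clause has at most one positive literal.
Clause 1: 2 positive lit(s) -> not Horn
Clause 2: 1 positive lit(s) -> Horn
Clause 3: 2 positive lit(s) -> not Horn
Clause 4: 1 positive lit(s) -> Horn
Clause 5: 2 positive lit(s) -> not Horn
Total Horn clauses = 2.

2


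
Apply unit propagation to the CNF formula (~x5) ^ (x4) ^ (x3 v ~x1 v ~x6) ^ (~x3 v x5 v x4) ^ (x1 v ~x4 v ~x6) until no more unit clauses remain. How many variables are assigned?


Unit propagation repeatedly assigns the literal in any unit clause, then simplifies.
Assignments in order: x5 = F, x4 = T.
No further unit clauses remain.
Total variables assigned = 2.

2


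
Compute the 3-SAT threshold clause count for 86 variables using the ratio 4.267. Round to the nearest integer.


The 3-SAT phase transition occurs at approximately 4.267 clauses per variable.
m = 4.267 * 86 = 366.962.
Rounded to nearest integer: 367.

367


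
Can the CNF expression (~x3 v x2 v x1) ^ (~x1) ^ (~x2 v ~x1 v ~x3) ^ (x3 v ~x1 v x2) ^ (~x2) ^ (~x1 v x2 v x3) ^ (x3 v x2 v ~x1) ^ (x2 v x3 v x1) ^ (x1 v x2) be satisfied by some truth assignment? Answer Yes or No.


Check all 8 possible truth assignments.
Number of satisfying assignments found: 0.
The formula is unsatisfiable.

No


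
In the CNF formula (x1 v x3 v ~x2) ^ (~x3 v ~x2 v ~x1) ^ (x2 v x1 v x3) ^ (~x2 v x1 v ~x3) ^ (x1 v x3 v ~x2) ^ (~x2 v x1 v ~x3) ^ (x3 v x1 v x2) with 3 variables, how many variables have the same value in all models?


Find all satisfying assignments: 4 model(s).
Check which variables have the same value in every model.
No variable is fixed across all models.
Backbone size = 0.

0


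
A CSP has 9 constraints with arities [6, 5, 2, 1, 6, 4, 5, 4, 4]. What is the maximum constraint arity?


The arities are: 6, 5, 2, 1, 6, 4, 5, 4, 4.
Scan for the maximum value.
Maximum arity = 6.

6


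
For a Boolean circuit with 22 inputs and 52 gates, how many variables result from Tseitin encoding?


The Tseitin transformation introduces one auxiliary variable per gate.
Total variables = inputs + gates = 22 + 52 = 74.

74


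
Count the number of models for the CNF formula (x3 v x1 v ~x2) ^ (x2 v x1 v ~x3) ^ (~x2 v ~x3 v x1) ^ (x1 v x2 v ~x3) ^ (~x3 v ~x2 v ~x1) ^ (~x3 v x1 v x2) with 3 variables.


Enumerate all 8 truth assignments over 3 variables.
Test each against every clause.
Satisfying assignments found: 4.

4


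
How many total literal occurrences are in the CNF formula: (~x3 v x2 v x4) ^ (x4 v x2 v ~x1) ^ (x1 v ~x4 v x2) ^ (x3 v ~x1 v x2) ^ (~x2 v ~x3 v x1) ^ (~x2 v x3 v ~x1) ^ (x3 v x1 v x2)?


Clause lengths: 3, 3, 3, 3, 3, 3, 3.
Sum = 3 + 3 + 3 + 3 + 3 + 3 + 3 = 21.

21


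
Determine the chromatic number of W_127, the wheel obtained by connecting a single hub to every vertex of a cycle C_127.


W_127 consists of the cycle C_127 together with a hub vertex adjacent to every cycle vertex.
The cycle C_127 needs 3 colors (odd cycle -> 3).
The hub is adjacent to every cycle vertex, so it must receive a new color distinct from all of them.
Chromatic number = 3 + 1 = 4.

4


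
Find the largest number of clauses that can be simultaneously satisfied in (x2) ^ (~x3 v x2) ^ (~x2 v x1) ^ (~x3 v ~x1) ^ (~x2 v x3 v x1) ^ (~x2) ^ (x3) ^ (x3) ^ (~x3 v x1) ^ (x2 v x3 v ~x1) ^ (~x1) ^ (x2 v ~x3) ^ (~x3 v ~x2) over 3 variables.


Enumerate all 8 truth assignments.
For each, count how many of the 13 clauses are satisfied.
The formula is not fully satisfiable, so the maximum is below 13.
Maximum simultaneously satisfiable clauses = 10.

10


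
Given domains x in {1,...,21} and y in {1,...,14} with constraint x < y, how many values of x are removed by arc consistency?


For the constraint x < y, x needs a supporting value in y's domain.
x can be at most 13 (one less than y's maximum).
Valid x values from domain: 13 out of 21.
Pruned = 21 - 13 = 8.

8


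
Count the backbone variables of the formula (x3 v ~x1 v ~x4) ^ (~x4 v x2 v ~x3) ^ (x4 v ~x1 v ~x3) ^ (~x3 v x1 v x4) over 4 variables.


Find all satisfying assignments: 8 model(s).
Check which variables have the same value in every model.
No variable is fixed across all models.
Backbone size = 0.

0
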